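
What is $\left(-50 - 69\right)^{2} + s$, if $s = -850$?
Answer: $13311$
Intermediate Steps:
$\left(-50 - 69\right)^{2} + s = \left(-50 - 69\right)^{2} - 850 = \left(-119\right)^{2} - 850 = 14161 - 850 = 13311$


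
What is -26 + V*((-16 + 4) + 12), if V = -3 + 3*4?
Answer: -26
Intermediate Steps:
V = 9 (V = -3 + 12 = 9)
-26 + V*((-16 + 4) + 12) = -26 + 9*((-16 + 4) + 12) = -26 + 9*(-12 + 12) = -26 + 9*0 = -26 + 0 = -26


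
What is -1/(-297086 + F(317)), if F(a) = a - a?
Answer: 1/297086 ≈ 3.3660e-6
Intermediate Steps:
F(a) = 0
-1/(-297086 + F(317)) = -1/(-297086 + 0) = -1/(-297086) = -1*(-1/297086) = 1/297086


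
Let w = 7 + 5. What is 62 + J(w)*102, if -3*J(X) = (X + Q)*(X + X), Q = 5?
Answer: -13810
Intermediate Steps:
w = 12
J(X) = -2*X*(5 + X)/3 (J(X) = -(X + 5)*(X + X)/3 = -(5 + X)*2*X/3 = -2*X*(5 + X)/3)
62 + J(w)*102 = 62 - ⅔*12*(5 + 12)*102 = 62 - ⅔*12*17*102 = 62 - 136*102 = 62 - 13872 = -13810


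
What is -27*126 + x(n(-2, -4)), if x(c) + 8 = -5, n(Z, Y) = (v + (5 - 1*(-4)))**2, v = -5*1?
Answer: -3415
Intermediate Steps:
v = -5
n(Z, Y) = 16 (n(Z, Y) = (-5 + (5 - 1*(-4)))**2 = (-5 + (5 + 4))**2 = (-5 + 9)**2 = 4**2 = 16)
x(c) = -13 (x(c) = -8 - 5 = -13)
-27*126 + x(n(-2, -4)) = -27*126 - 13 = -3402 - 13 = -3415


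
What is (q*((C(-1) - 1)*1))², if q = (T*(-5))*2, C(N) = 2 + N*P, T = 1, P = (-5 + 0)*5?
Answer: 67600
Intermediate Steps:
P = -25 (P = -5*5 = -25)
C(N) = 2 - 25*N (C(N) = 2 + N*(-25) = 2 - 25*N)
q = -10 (q = (1*(-5))*2 = -5*2 = -10)
(q*((C(-1) - 1)*1))² = (-10*((2 - 25*(-1)) - 1))² = (-10*((2 + 25) - 1))² = (-10*(27 - 1))² = (-260)² = 67600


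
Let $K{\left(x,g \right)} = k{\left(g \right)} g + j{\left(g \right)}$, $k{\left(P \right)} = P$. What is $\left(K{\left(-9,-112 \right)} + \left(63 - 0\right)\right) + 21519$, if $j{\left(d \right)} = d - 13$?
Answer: $34001$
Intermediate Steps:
$j{\left(d \right)} = -13 + d$
$K{\left(x,g \right)} = -13 + g + g^{2}$ ($K{\left(x,g \right)} = g g + \left(-13 + g\right) = g^{2} + \left(-13 + g\right) = -13 + g + g^{2}$)
$\left(K{\left(-9,-112 \right)} + \left(63 - 0\right)\right) + 21519 = \left(\left(-13 - 112 + \left(-112\right)^{2}\right) + \left(63 - 0\right)\right) + 21519 = \left(\left(-13 - 112 + 12544\right) + \left(63 + 0\right)\right) + 21519 = \left(12419 + 63\right) + 21519 = 12482 + 21519 = 34001$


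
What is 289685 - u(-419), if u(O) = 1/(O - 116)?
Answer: 154981476/535 ≈ 2.8969e+5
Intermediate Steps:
u(O) = 1/(-116 + O)
289685 - u(-419) = 289685 - 1/(-116 - 419) = 289685 - 1/(-535) = 289685 - 1*(-1/535) = 289685 + 1/535 = 154981476/535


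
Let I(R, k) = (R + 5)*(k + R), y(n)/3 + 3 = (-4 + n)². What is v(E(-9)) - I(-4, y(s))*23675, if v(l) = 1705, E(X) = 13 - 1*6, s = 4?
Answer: 309480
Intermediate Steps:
y(n) = -9 + 3*(-4 + n)²
E(X) = 7 (E(X) = 13 - 6 = 7)
I(R, k) = (5 + R)*(R + k)
v(E(-9)) - I(-4, y(s))*23675 = 1705 - ((-4)² + 5*(-4) + 5*(-9 + 3*(-4 + 4)²) - 4*(-9 + 3*(-4 + 4)²))*23675 = 1705 - (16 - 20 + 5*(-9 + 3*0²) - 4*(-9 + 3*0²))*23675 = 1705 - (16 - 20 + 5*(-9 + 3*0) - 4*(-9 + 3*0))*23675 = 1705 - (16 - 20 + 5*(-9 + 0) - 4*(-9 + 0))*23675 = 1705 - (16 - 20 + 5*(-9) - 4*(-9))*23675 = 1705 - (16 - 20 - 45 + 36)*23675 = 1705 - (-13)*23675 = 1705 - 1*(-307775) = 1705 + 307775 = 309480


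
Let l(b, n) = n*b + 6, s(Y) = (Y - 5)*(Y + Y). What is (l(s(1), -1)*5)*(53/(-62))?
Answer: -1855/31 ≈ -59.839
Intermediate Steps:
s(Y) = 2*Y*(-5 + Y) (s(Y) = (-5 + Y)*(2*Y) = 2*Y*(-5 + Y))
l(b, n) = 6 + b*n (l(b, n) = b*n + 6 = 6 + b*n)
(l(s(1), -1)*5)*(53/(-62)) = ((6 + (2*1*(-5 + 1))*(-1))*5)*(53/(-62)) = ((6 + (2*1*(-4))*(-1))*5)*(53*(-1/62)) = ((6 - 8*(-1))*5)*(-53/62) = ((6 + 8)*5)*(-53/62) = (14*5)*(-53/62) = 70*(-53/62) = -1855/31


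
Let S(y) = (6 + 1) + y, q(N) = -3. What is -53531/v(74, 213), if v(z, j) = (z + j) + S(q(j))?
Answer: -53531/291 ≈ -183.96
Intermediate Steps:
S(y) = 7 + y
v(z, j) = 4 + j + z (v(z, j) = (z + j) + (7 - 3) = (j + z) + 4 = 4 + j + z)
-53531/v(74, 213) = -53531/(4 + 213 + 74) = -53531/291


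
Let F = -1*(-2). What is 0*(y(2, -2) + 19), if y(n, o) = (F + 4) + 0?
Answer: 0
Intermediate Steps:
F = 2
y(n, o) = 6 (y(n, o) = (2 + 4) + 0 = 6 + 0 = 6)
0*(y(2, -2) + 19) = 0*(6 + 19) = 0*25 = 0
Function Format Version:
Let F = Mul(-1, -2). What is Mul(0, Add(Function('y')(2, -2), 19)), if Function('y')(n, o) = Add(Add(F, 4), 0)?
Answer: 0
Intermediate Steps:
F = 2
Function('y')(n, o) = 6 (Function('y')(n, o) = Add(Add(2, 4), 0) = Add(6, 0) = 6)
Mul(0, Add(Function('y')(2, -2), 19)) = Mul(0, Add(6, 19)) = Mul(0, 25) = 0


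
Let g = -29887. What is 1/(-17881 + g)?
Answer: -1/47768 ≈ -2.0935e-5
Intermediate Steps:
1/(-17881 + g) = 1/(-17881 - 29887) = 1/(-47768) = -1/47768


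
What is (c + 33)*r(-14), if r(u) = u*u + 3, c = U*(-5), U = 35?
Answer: -28258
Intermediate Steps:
c = -175 (c = 35*(-5) = -175)
r(u) = 3 + u**2 (r(u) = u**2 + 3 = 3 + u**2)
(c + 33)*r(-14) = (-175 + 33)*(3 + (-14)**2) = -142*(3 + 196) = -142*199 = -28258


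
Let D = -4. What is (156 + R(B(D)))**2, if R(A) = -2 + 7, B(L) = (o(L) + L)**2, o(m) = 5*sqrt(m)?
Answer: 25921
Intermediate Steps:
B(L) = (L + 5*sqrt(L))**2 (B(L) = (5*sqrt(L) + L)**2 = (L + 5*sqrt(L))**2)
R(A) = 5
(156 + R(B(D)))**2 = (156 + 5)**2 = 161**2 = 25921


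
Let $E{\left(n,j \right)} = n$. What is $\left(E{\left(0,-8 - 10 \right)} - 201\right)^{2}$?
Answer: $40401$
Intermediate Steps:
$\left(E{\left(0,-8 - 10 \right)} - 201\right)^{2} = \left(0 - 201\right)^{2} = \left(-201\right)^{2} = 40401$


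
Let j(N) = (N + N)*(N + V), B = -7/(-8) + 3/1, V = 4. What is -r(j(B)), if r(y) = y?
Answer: -1953/32 ≈ -61.031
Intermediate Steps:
B = 31/8 (B = -7*(-1/8) + 3*1 = 7/8 + 3 = 31/8 ≈ 3.8750)
j(N) = 2*N*(4 + N) (j(N) = (N + N)*(N + 4) = (2*N)*(4 + N) = 2*N*(4 + N))
-r(j(B)) = -2*31*(4 + 31/8)/8 = -2*31*63/(8*8) = -1*1953/32 = -1953/32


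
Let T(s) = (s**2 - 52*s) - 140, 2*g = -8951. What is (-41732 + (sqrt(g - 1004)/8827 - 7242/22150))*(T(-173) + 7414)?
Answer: -21352508884679/11075 + 46199*I*sqrt(21918)/17654 ≈ -1.928e+9 + 387.43*I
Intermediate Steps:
g = -8951/2 (g = (1/2)*(-8951) = -8951/2 ≈ -4475.5)
T(s) = -140 + s**2 - 52*s
(-41732 + (sqrt(g - 1004)/8827 - 7242/22150))*(T(-173) + 7414) = (-41732 + (sqrt(-8951/2 - 1004)/8827 - 7242/22150))*((-140 + (-173)**2 - 52*(-173)) + 7414) = (-41732 + (sqrt(-10959/2)*(1/8827) - 7242*1/22150))*((-140 + 29929 + 8996) + 7414) = (-41732 + ((I*sqrt(21918)/2)*(1/8827) - 3621/11075))*(38785 + 7414) = (-41732 + (I*sqrt(21918)/17654 - 3621/11075))*46199 = (-41732 + (-3621/11075 + I*sqrt(21918)/17654))*46199 = (-462185521/11075 + I*sqrt(21918)/17654)*46199 = -21352508884679/11075 + 46199*I*sqrt(21918)/17654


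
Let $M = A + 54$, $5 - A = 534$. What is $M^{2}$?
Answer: $225625$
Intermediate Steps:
$A = -529$ ($A = 5 - 534 = -529$)
$M = -475$ ($M = -529 + 54 = -475$)
$M^{2} = \left(-475\right)^{2} = 225625$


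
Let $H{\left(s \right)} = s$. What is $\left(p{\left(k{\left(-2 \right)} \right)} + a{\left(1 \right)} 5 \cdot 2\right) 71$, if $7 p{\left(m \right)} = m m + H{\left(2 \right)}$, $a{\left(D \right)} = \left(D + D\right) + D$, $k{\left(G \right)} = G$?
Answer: $\frac{15336}{7} \approx 2190.9$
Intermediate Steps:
$a{\left(D \right)} = 3 D$ ($a{\left(D \right)} = 2 D + D = 3 D$)
$p{\left(m \right)} = \frac{2}{7} + \frac{m^{2}}{7}$ ($p{\left(m \right)} = \frac{m m + 2}{7} = \frac{m^{2} + 2}{7} = \frac{2 + m^{2}}{7} = \frac{2}{7} + \frac{m^{2}}{7}$)
$\left(p{\left(k{\left(-2 \right)} \right)} + a{\left(1 \right)} 5 \cdot 2\right) 71 = \left(\left(\frac{2}{7} + \frac{\left(-2\right)^{2}}{7}\right) + 3 \cdot 1 \cdot 5 \cdot 2\right) 71 = \left(\left(\frac{2}{7} + \frac{1}{7} \cdot 4\right) + 3 \cdot 5 \cdot 2\right) 71 = \left(\left(\frac{2}{7} + \frac{4}{7}\right) + 15 \cdot 2\right) 71 = \left(\frac{6}{7} + 30\right) 71 = \frac{216}{7} \cdot 71 = \frac{15336}{7}$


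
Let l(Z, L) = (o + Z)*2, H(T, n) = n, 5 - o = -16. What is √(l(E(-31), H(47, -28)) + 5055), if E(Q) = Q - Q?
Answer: √5097 ≈ 71.393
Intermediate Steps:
o = 21 (o = 5 - 1*(-16) = 5 + 16 = 21)
E(Q) = 0
l(Z, L) = 42 + 2*Z (l(Z, L) = (21 + Z)*2 = 42 + 2*Z)
√(l(E(-31), H(47, -28)) + 5055) = √((42 + 2*0) + 5055) = √((42 + 0) + 5055) = √(42 + 5055) = √5097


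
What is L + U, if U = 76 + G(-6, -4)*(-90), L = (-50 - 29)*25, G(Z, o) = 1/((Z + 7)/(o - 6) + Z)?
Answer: -114939/61 ≈ -1884.2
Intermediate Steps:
G(Z, o) = 1/(Z + (7 + Z)/(-6 + o)) (G(Z, o) = 1/((7 + Z)/(-6 + o) + Z) = 1/(Z + (7 + Z)/(-6 + o)))
L = -1975 (L = -79*25 = -1975)
U = 5536/61 (U = 76 + ((-6 - 4)/(7 - 5*(-6) - 6*(-4)))*(-90) = 76 + (-10/(7 + 30 + 24))*(-90) = 76 + (-10/61)*(-90) = 76 + ((1/61)*(-10))*(-90) = 76 - 10/61*(-90) = 76 + 900/61 = 5536/61 ≈ 90.754)
L + U = -1975 + 5536/61 = -114939/61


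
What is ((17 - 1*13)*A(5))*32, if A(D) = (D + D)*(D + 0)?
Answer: 6400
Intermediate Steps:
A(D) = 2*D² (A(D) = (2*D)*D = 2*D²)
((17 - 1*13)*A(5))*32 = ((17 - 1*13)*(2*5²))*32 = ((17 - 13)*(2*25))*32 = (4*50)*32 = 200*32 = 6400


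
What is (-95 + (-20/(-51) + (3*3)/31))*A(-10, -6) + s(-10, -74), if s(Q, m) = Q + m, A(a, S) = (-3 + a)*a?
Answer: -19517884/1581 ≈ -12345.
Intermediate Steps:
A(a, S) = a*(-3 + a)
(-95 + (-20/(-51) + (3*3)/31))*A(-10, -6) + s(-10, -74) = (-95 + (-20/(-51) + (3*3)/31))*(-10*(-3 - 10)) + (-10 - 74) = (-95 + (-20*(-1/51) + 9*(1/31)))*(-10*(-13)) - 84 = (-95 + (20/51 + 9/31))*130 - 84 = (-95 + 1079/1581)*130 - 84 = -149116/1581*130 - 84 = -19385080/1581 - 84 = -19517884/1581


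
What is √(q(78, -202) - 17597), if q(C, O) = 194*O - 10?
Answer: I*√56795 ≈ 238.32*I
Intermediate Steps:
q(C, O) = -10 + 194*O
√(q(78, -202) - 17597) = √((-10 + 194*(-202)) - 17597) = √((-10 - 39188) - 17597) = √(-39198 - 17597) = √(-56795) = I*√56795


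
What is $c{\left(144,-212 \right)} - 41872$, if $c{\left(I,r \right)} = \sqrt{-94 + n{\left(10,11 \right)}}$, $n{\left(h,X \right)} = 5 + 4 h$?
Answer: $-41872 + 7 i \approx -41872.0 + 7.0 i$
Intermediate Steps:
$c{\left(I,r \right)} = 7 i$ ($c{\left(I,r \right)} = \sqrt{-94 + \left(5 + 4 \cdot 10\right)} = \sqrt{-94 + \left(5 + 40\right)} = \sqrt{-94 + 45} = \sqrt{-49} = 7 i$)
$c{\left(144,-212 \right)} - 41872 = 7 i - 41872 = -41872 + 7 i$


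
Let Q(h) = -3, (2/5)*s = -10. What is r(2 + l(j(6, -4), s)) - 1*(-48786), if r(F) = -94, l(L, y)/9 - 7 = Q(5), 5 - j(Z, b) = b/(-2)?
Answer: 48692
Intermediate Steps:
s = -25 (s = (5/2)*(-10) = -25)
j(Z, b) = 5 + b/2 (j(Z, b) = 5 - b/(-2) = 5 - b*(-1)/2 = 5 - (-1)*b/2 = 5 + b/2)
l(L, y) = 36 (l(L, y) = 63 + 9*(-3) = 63 - 27 = 36)
r(2 + l(j(6, -4), s)) - 1*(-48786) = -94 - 1*(-48786) = -94 + 48786 = 48692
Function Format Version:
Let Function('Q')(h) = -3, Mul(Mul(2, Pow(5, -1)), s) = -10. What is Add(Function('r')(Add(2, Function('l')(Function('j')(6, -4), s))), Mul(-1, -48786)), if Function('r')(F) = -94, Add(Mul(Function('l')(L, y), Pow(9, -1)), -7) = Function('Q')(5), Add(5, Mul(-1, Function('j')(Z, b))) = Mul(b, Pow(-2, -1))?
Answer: 48692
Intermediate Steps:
s = -25 (s = Mul(Rational(5, 2), -10) = -25)
Function('j')(Z, b) = Add(5, Mul(Rational(1, 2), b)) (Function('j')(Z, b) = Add(5, Mul(-1, Mul(b, Pow(-2, -1)))) = Add(5, Mul(-1, Mul(b, Rational(-1, 2)))) = Add(5, Mul(-1, Mul(Rational(-1, 2), b))) = Add(5, Mul(Rational(1, 2), b)))
Function('l')(L, y) = 36 (Function('l')(L, y) = Add(63, Mul(9, -3)) = Add(63, -27) = 36)
Add(Function('r')(Add(2, Function('l')(Function('j')(6, -4), s))), Mul(-1, -48786)) = Add(-94, Mul(-1, -48786)) = Add(-94, 48786) = 48692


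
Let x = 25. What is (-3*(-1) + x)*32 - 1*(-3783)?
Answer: 4679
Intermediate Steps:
(-3*(-1) + x)*32 - 1*(-3783) = (-3*(-1) + 25)*32 - 1*(-3783) = (3 + 25)*32 + 3783 = 28*32 + 3783 = 896 + 3783 = 4679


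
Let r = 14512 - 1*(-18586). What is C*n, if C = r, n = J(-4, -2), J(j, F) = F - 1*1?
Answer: -99294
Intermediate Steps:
J(j, F) = -1 + F (J(j, F) = F - 1 = -1 + F)
n = -3 (n = -1 - 2 = -3)
r = 33098 (r = 14512 + 18586 = 33098)
C = 33098
C*n = 33098*(-3) = -99294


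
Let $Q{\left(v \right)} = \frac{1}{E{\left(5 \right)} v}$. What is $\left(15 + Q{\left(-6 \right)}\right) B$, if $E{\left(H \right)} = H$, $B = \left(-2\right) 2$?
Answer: $- \frac{898}{15} \approx -59.867$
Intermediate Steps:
$B = -4$
$Q{\left(v \right)} = \frac{1}{5 v}$
$\left(15 + Q{\left(-6 \right)}\right) B = \left(15 + \frac{1}{5 \left(-6\right)}\right) \left(-4\right) = \left(15 + \frac{1}{5} \left(- \frac{1}{6}\right)\right) \left(-4\right) = \left(15 - \frac{1}{30}\right) \left(-4\right) = \frac{449}{30} \left(-4\right) = - \frac{898}{15}$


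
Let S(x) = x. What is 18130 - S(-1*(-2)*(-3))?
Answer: 18136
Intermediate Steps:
18130 - S(-1*(-2)*(-3)) = 18130 - (-1*(-2))*(-3) = 18130 - 2*(-3) = 18130 - 1*(-6) = 18130 + 6 = 18136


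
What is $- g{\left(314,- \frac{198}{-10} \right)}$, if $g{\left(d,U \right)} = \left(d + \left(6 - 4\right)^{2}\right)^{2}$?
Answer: $-101124$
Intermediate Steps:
$g{\left(d,U \right)} = \left(4 + d\right)^{2}$ ($g{\left(d,U \right)} = \left(d + 2^{2}\right)^{2} = \left(d + 4\right)^{2} = \left(4 + d\right)^{2}$)
$- g{\left(314,- \frac{198}{-10} \right)} = - \left(4 + 314\right)^{2} = - 318^{2} = \left(-1\right) 101124 = -101124$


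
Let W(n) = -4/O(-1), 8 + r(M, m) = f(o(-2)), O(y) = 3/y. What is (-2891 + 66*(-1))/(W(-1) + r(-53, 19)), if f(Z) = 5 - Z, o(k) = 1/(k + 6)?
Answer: 35484/23 ≈ 1542.8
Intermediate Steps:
o(k) = 1/(6 + k)
r(M, m) = -13/4 (r(M, m) = -8 + (5 - 1/(6 - 2)) = -8 + (5 - 1/4) = -8 + (5 - 1*¼) = -8 + (5 - ¼) = -8 + 19/4 = -13/4)
W(n) = 4/3 (W(n) = -4/(3/(-1)) = -4/(3*(-1)) = -4/(-3) = -4*(-⅓) = 4/3)
(-2891 + 66*(-1))/(W(-1) + r(-53, 19)) = (-2891 + 66*(-1))/(4/3 - 13/4) = (-2891 - 66)/(-23/12) = -2957*(-12/23) = 35484/23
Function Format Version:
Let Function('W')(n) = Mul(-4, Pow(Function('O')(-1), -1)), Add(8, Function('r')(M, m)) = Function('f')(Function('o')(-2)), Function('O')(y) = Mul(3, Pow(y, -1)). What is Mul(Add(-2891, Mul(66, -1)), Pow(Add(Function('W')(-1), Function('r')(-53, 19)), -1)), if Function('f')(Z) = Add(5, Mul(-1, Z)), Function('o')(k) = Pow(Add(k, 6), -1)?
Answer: Rational(35484, 23) ≈ 1542.8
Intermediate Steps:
Function('o')(k) = Pow(Add(6, k), -1)
Function('r')(M, m) = Rational(-13, 4) (Function('r')(M, m) = Add(-8, Add(5, Mul(-1, Pow(Add(6, -2), -1)))) = Add(-8, Add(5, Mul(-1, Pow(4, -1)))) = Add(-8, Add(5, Mul(-1, Rational(1, 4)))) = Add(-8, Add(5, Rational(-1, 4))) = Add(-8, Rational(19, 4)) = Rational(-13, 4))
Function('W')(n) = Rational(4, 3) (Function('W')(n) = Mul(-4, Pow(Mul(3, Pow(-1, -1)), -1)) = Mul(-4, Pow(Mul(3, -1), -1)) = Mul(-4, Pow(-3, -1)) = Mul(-4, Rational(-1, 3)) = Rational(4, 3))
Mul(Add(-2891, Mul(66, -1)), Pow(Add(Function('W')(-1), Function('r')(-53, 19)), -1)) = Mul(Add(-2891, Mul(66, -1)), Pow(Add(Rational(4, 3), Rational(-13, 4)), -1)) = Mul(Add(-2891, -66), Pow(Rational(-23, 12), -1)) = Mul(-2957, Rational(-12, 23)) = Rational(35484, 23)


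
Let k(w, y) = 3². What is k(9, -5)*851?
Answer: 7659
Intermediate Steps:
k(w, y) = 9
k(9, -5)*851 = 9*851 = 7659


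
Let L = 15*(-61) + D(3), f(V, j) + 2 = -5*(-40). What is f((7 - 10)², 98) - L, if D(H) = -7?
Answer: 1120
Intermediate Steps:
f(V, j) = 198 (f(V, j) = -2 - 5*(-40) = -2 + 200 = 198)
L = -922 (L = 15*(-61) - 7 = -915 - 7 = -922)
f((7 - 10)², 98) - L = 198 - 1*(-922) = 198 + 922 = 1120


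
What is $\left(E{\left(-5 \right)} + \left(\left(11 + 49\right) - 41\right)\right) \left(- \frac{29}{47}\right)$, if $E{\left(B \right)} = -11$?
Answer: $- \frac{232}{47} \approx -4.9362$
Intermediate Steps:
$\left(E{\left(-5 \right)} + \left(\left(11 + 49\right) - 41\right)\right) \left(- \frac{29}{47}\right) = \left(-11 + \left(\left(11 + 49\right) - 41\right)\right) \left(- \frac{29}{47}\right) = \left(-11 + \left(60 - 41\right)\right) \left(\left(-29\right) \frac{1}{47}\right) = \left(-11 + 19\right) \left(- \frac{29}{47}\right) = 8 \left(- \frac{29}{47}\right) = - \frac{232}{47}$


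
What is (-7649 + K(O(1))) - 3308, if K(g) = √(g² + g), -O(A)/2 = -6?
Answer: -10957 + 2*√39 ≈ -10945.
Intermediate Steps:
O(A) = 12 (O(A) = -2*(-6) = 12)
K(g) = √(g + g²)
(-7649 + K(O(1))) - 3308 = (-7649 + √(12*(1 + 12))) - 3308 = (-7649 + √(12*13)) - 3308 = (-7649 + √156) - 3308 = (-7649 + 2*√39) - 3308 = -10957 + 2*√39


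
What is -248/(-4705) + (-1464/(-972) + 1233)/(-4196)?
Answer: -386187227/1599116580 ≈ -0.24150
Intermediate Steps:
-248/(-4705) + (-1464/(-972) + 1233)/(-4196) = -248*(-1/4705) + (-1464*(-1/972) + 1233)*(-1/4196) = 248/4705 + (122/81 + 1233)*(-1/4196) = 248/4705 + (99995/81)*(-1/4196) = 248/4705 - 99995/339876 = -386187227/1599116580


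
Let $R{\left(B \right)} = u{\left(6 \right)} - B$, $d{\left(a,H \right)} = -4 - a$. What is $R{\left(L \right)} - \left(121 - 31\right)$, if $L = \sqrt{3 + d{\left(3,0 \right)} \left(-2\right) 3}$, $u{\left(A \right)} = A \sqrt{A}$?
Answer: $-90 - 3 \sqrt{5} + 6 \sqrt{6} \approx -82.011$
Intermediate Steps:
$u{\left(A \right)} = A^{\frac{3}{2}}$
$L = 3 \sqrt{5}$ ($L = \sqrt{3 + \left(-4 - 3\right) \left(-2\right) 3} = \sqrt{3 + \left(-7\right) \left(-2\right) 3} = \sqrt{3 + 14 \cdot 3} = \sqrt{3 + 42} = \sqrt{45} = 3 \sqrt{5} \approx 6.7082$)
$R{\left(B \right)} = - B + 6 \sqrt{6}$ ($R{\left(B \right)} = 6^{\frac{3}{2}} - B = 6 \sqrt{6} - B = - B + 6 \sqrt{6}$)
$R{\left(L \right)} - \left(121 - 31\right) = \left(- 3 \sqrt{5} + 6 \sqrt{6}\right) - \left(121 - 31\right) = \left(- 3 \sqrt{5} + 6 \sqrt{6}\right) - 90 = -90 - 3 \sqrt{5} + 6 \sqrt{6}$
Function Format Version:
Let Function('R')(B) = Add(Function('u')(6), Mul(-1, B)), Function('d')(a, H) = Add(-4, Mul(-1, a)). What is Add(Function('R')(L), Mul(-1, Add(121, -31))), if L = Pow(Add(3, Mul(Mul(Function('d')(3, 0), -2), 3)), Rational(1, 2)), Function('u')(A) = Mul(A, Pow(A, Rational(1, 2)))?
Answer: Add(-90, Mul(-3, Pow(5, Rational(1, 2))), Mul(6, Pow(6, Rational(1, 2)))) ≈ -82.011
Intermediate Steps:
Function('u')(A) = Pow(A, Rational(3, 2))
L = Mul(3, Pow(5, Rational(1, 2))) (L = Pow(Add(3, Mul(Mul(Add(-4, Mul(-1, 3)), -2), 3)), Rational(1, 2)) = Pow(Add(3, Mul(Mul(Add(-4, -3), -2), 3)), Rational(1, 2)) = Pow(Add(3, Mul(Mul(-7, -2), 3)), Rational(1, 2)) = Pow(Add(3, Mul(14, 3)), Rational(1, 2)) = Pow(Add(3, 42), Rational(1, 2)) = Pow(45, Rational(1, 2)) = Mul(3, Pow(5, Rational(1, 2))) ≈ 6.7082)
Function('R')(B) = Add(Mul(-1, B), Mul(6, Pow(6, Rational(1, 2)))) (Function('R')(B) = Add(Pow(6, Rational(3, 2)), Mul(-1, B)) = Add(Mul(6, Pow(6, Rational(1, 2))), Mul(-1, B)) = Add(Mul(-1, B), Mul(6, Pow(6, Rational(1, 2)))))
Add(Function('R')(L), Mul(-1, Add(121, -31))) = Add(Add(Mul(-1, Mul(3, Pow(5, Rational(1, 2)))), Mul(6, Pow(6, Rational(1, 2)))), Mul(-1, Add(121, -31))) = Add(Add(Mul(-3, Pow(5, Rational(1, 2))), Mul(6, Pow(6, Rational(1, 2)))), Mul(-1, 90)) = Add(Add(Mul(-3, Pow(5, Rational(1, 2))), Mul(6, Pow(6, Rational(1, 2)))), -90) = Add(-90, Mul(-3, Pow(5, Rational(1, 2))), Mul(6, Pow(6, Rational(1, 2))))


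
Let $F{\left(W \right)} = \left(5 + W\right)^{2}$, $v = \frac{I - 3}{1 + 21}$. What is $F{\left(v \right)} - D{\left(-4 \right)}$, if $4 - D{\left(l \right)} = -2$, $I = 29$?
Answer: $\frac{3898}{121} \approx 32.215$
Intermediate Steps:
$D{\left(l \right)} = 6$ ($D{\left(l \right)} = 4 - -2 = 4 + 2 = 6$)
$v = \frac{13}{11}$ ($v = \frac{29 - 3}{1 + 21} = \frac{26}{22} = 26 \cdot \frac{1}{22} = \frac{13}{11} \approx 1.1818$)
$F{\left(v \right)} - D{\left(-4 \right)} = \left(5 + \frac{13}{11}\right)^{2} - 6 = \left(\frac{68}{11}\right)^{2} - 6 = \frac{4624}{121} - 6 = \frac{3898}{121}$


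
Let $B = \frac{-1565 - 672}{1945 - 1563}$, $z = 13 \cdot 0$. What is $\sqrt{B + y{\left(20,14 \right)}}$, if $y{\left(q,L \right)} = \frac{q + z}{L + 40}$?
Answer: $\frac{i \sqrt{64839534}}{3438} \approx 2.3421 i$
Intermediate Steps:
$z = 0$
$y{\left(q,L \right)} = \frac{q}{40 + L}$ ($y{\left(q,L \right)} = \frac{q + 0}{L + 40} = \frac{q}{40 + L}$)
$B = - \frac{2237}{382} \approx -5.856$
$\sqrt{B + y{\left(20,14 \right)}} = \sqrt{- \frac{2237}{382} + \frac{20}{40 + 14}} = \sqrt{- \frac{2237}{382} + \frac{20}{54}} = \sqrt{- \frac{2237}{382} + 20 \cdot \frac{1}{54}} = \sqrt{- \frac{2237}{382} + \frac{10}{27}} = \sqrt{- \frac{56579}{10314}} = \frac{i \sqrt{64839534}}{3438}$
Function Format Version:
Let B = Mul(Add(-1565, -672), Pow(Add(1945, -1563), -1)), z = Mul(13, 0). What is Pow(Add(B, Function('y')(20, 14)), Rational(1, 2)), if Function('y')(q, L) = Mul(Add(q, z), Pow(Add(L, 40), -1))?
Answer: Mul(Rational(1, 3438), I, Pow(64839534, Rational(1, 2))) ≈ Mul(2.3421, I)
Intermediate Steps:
z = 0
Function('y')(q, L) = Mul(q, Pow(Add(40, L), -1)) (Function('y')(q, L) = Mul(Add(q, 0), Pow(Add(L, 40), -1)) = Mul(q, Pow(Add(40, L), -1)))
B = Rational(-2237, 382) (B = Mul(-2237, Pow(382, -1)) = Mul(-2237, Rational(1, 382)) = Rational(-2237, 382) ≈ -5.8560)
Pow(Add(B, Function('y')(20, 14)), Rational(1, 2)) = Pow(Add(Rational(-2237, 382), Mul(20, Pow(Add(40, 14), -1))), Rational(1, 2)) = Pow(Add(Rational(-2237, 382), Mul(20, Pow(54, -1))), Rational(1, 2)) = Pow(Add(Rational(-2237, 382), Mul(20, Rational(1, 54))), Rational(1, 2)) = Pow(Add(Rational(-2237, 382), Rational(10, 27)), Rational(1, 2)) = Pow(Rational(-56579, 10314), Rational(1, 2)) = Mul(Rational(1, 3438), I, Pow(64839534, Rational(1, 2)))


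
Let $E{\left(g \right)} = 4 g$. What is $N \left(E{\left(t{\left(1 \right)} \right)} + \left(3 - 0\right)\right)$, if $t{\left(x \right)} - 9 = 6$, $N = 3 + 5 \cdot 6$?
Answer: $2079$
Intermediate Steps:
$N = 33$ ($N = 3 + 30 = 33$)
$t{\left(x \right)} = 15$ ($t{\left(x \right)} = 9 + 6 = 15$)
$N \left(E{\left(t{\left(1 \right)} \right)} + \left(3 - 0\right)\right) = 33 \left(4 \cdot 15 + \left(3 - 0\right)\right) = 33 \left(60 + \left(3 + 0\right)\right) = 33 \left(60 + 3\right) = 33 \cdot 63 = 2079$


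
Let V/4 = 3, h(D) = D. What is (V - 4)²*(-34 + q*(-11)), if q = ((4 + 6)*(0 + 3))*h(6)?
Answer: -128896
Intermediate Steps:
V = 12 (V = 4*3 = 12)
q = 180 (q = ((4 + 6)*(0 + 3))*6 = (10*3)*6 = 30*6 = 180)
(V - 4)²*(-34 + q*(-11)) = (12 - 4)²*(-34 + 180*(-11)) = 8²*(-34 - 1980) = 64*(-2014) = -128896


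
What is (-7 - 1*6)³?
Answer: -2197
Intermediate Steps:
(-7 - 1*6)³ = (-7 - 6)³ = (-13)³ = -2197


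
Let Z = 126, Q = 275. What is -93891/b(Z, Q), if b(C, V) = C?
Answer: -4471/6 ≈ -745.17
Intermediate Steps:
-93891/b(Z, Q) = -93891/126 = -93891*1/126 = -4471/6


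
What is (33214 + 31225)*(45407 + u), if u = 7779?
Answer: 3427252654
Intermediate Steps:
(33214 + 31225)*(45407 + u) = (33214 + 31225)*(45407 + 7779) = 64439*53186 = 3427252654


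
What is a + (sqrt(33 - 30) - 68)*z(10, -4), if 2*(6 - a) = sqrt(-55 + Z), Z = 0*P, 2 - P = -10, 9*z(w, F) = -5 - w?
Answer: 358/3 - 5*sqrt(3)/3 - I*sqrt(55)/2 ≈ 116.45 - 3.7081*I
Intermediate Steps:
z(w, F) = -5/9 - w/9 (z(w, F) = (-5 - w)/9 = -5/9 - w/9)
P = 12 (P = 2 - 1*(-10) = 2 + 10 = 12)
Z = 0 (Z = 0*12 = 0)
a = 6 - I*sqrt(55)/2 (a = 6 - sqrt(-55 + 0)/2 = 6 - I*sqrt(55)/2 ≈ 6.0 - 3.7081*I)
a + (sqrt(33 - 30) - 68)*z(10, -4) = (6 - I*sqrt(55)/2) + (sqrt(33 - 30) - 68)*(-5/9 - 1/9*10) = (6 - I*sqrt(55)/2) + (sqrt(3) - 68)*(-5/9 - 10/9) = (6 - I*sqrt(55)/2) + (-68 + sqrt(3))*(-5/3) = (6 - I*sqrt(55)/2) + (340/3 - 5*sqrt(3)/3) = 358/3 - 5*sqrt(3)/3 - I*sqrt(55)/2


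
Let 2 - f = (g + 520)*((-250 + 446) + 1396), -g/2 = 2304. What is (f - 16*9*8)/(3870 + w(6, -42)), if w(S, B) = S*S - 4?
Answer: 3253473/1951 ≈ 1667.6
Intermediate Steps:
g = -4608 (g = -2*2304 = -4608)
f = 6508098 (f = 2 - (-4608 + 520)*((-250 + 446) + 1396) = 2 - (-4088)*(196 + 1396) = 2 - (-4088)*1592 = 2 - 1*(-6508096) = 2 + 6508096 = 6508098)
w(S, B) = -4 + S**2 (w(S, B) = S**2 - 4 = -4 + S**2)
(f - 16*9*8)/(3870 + w(6, -42)) = (6508098 - 16*9*8)/(3870 + (-4 + 6**2)) = (6508098 - 144*8)/(3870 + (-4 + 36)) = (6508098 - 1152)/(3870 + 32) = 6506946/3902 = 6506946*(1/3902) = 3253473/1951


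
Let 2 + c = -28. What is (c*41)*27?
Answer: -33210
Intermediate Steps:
c = -30 (c = -2 - 28 = -30)
(c*41)*27 = -30*41*27 = -1230*27 = -33210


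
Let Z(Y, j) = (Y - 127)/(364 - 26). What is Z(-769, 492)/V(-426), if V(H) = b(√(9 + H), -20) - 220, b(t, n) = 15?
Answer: 448/34645 ≈ 0.012931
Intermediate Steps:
V(H) = -205 (V(H) = 15 - 220 = -205)
Z(Y, j) = -127/338 + Y/338 (Z(Y, j) = (-127 + Y)/338 = (-127 + Y)*(1/338) = -127/338 + Y/338)
Z(-769, 492)/V(-426) = (-127/338 + (1/338)*(-769))/(-205) = (-127/338 - 769/338)*(-1/205) = -448/169*(-1/205) = 448/34645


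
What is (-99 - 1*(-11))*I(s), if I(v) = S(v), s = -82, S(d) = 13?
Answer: -1144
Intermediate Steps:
I(v) = 13
(-99 - 1*(-11))*I(s) = (-99 - 1*(-11))*13 = (-99 + 11)*13 = -88*13 = -1144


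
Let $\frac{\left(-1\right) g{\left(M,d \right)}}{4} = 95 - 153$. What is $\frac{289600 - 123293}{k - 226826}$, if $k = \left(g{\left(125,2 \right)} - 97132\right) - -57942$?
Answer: $- \frac{166307}{265784} \approx -0.62572$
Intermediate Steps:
$g{\left(M,d \right)} = 232$ ($g{\left(M,d \right)} = - 4 \left(95 - 153\right) = \left(-4\right) \left(-58\right) = 232$)
$k = -38958$ ($k = \left(232 - 97132\right) - -57942 = -96900 + 57942 = -38958$)
$\frac{289600 - 123293}{k - 226826} = \frac{289600 - 123293}{-38958 - 226826} = \frac{289600 + \left(-78434 + \left(-61914 + 17055\right)\right)}{-265784} = \left(289600 - 123293\right) \left(- \frac{1}{265784}\right) = 166307 \left(- \frac{1}{265784}\right) = - \frac{166307}{265784}$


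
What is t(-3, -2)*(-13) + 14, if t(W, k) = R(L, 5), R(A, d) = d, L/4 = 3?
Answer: -51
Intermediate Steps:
L = 12 (L = 4*3 = 12)
t(W, k) = 5
t(-3, -2)*(-13) + 14 = 5*(-13) + 14 = -65 + 14 = -51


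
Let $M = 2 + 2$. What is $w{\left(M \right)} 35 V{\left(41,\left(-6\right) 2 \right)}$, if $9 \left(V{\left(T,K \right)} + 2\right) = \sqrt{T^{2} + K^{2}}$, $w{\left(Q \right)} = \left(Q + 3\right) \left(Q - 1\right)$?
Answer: $-1470 + \frac{1225 \sqrt{73}}{3} \approx 2018.8$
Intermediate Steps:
$M = 4$
$w{\left(Q \right)} = \left(-1 + Q\right) \left(3 + Q\right)$ ($w{\left(Q \right)} = \left(3 + Q\right) \left(-1 + Q\right) = \left(-1 + Q\right) \left(3 + Q\right)$)
$V{\left(T,K \right)} = -2 + \frac{\sqrt{K^{2} + T^{2}}}{9}$ ($V{\left(T,K \right)} = -2 + \frac{\sqrt{T^{2} + K^{2}}}{9} = -2 + \frac{\sqrt{K^{2} + T^{2}}}{9}$)
$w{\left(M \right)} 35 V{\left(41,\left(-6\right) 2 \right)} = \left(-3 + 4^{2} + 2 \cdot 4\right) 35 \left(-2 + \frac{\sqrt{\left(\left(-6\right) 2\right)^{2} + 41^{2}}}{9}\right) = \left(-3 + 16 + 8\right) 35 \left(-2 + \frac{\sqrt{\left(-12\right)^{2} + 1681}}{9}\right) = 21 \cdot 35 \left(-2 + \frac{\sqrt{144 + 1681}}{9}\right) = 735 \left(-2 + \frac{\sqrt{1825}}{9}\right) = 735 \left(-2 + \frac{5 \sqrt{73}}{9}\right) = -1470 + \frac{1225 \sqrt{73}}{3}$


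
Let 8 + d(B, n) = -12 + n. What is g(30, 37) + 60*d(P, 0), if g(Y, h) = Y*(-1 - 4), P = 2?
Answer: -1350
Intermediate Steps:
d(B, n) = -20 + n (d(B, n) = -8 + (-12 + n) = -20 + n)
g(Y, h) = -5*Y (g(Y, h) = Y*(-5) = -5*Y)
g(30, 37) + 60*d(P, 0) = -5*30 + 60*(-20 + 0) = -150 + 60*(-20) = -150 - 1200 = -1350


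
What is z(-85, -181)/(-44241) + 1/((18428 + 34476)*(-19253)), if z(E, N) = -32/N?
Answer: -32601950405/8156248147186152 ≈ -3.9972e-6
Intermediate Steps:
z(-85, -181)/(-44241) + 1/((18428 + 34476)*(-19253)) = -32/(-181)/(-44241) + 1/((18428 + 34476)*(-19253)) = -32*(-1/181)*(-1/44241) - 1/19253/52904 = (32/181)*(-1/44241) + (1/52904)*(-1/19253) = -32/8007621 - 1/1018560712 = -32601950405/8156248147186152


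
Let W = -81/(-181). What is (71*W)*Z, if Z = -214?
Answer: -1230714/181 ≈ -6799.5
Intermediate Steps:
W = 81/181 (W = -81*(-1/181) = 81/181 ≈ 0.44751)
(71*W)*Z = (71*(81/181))*(-214) = (5751/181)*(-214) = -1230714/181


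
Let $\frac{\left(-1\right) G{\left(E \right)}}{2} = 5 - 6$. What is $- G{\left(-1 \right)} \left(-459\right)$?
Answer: $918$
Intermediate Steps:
$G{\left(E \right)} = 2$ ($G{\left(E \right)} = - 2 \left(5 - 6\right) = \left(-2\right) \left(-1\right) = 2$)
$- G{\left(-1 \right)} \left(-459\right) = - 2 \left(-459\right) = \left(-1\right) \left(-918\right) = 918$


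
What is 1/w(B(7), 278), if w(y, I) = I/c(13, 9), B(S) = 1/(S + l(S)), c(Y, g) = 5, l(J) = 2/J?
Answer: 5/278 ≈ 0.017986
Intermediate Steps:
B(S) = 1/(S + 2/S)
w(y, I) = I/5
1/w(B(7), 278) = 1/((1/5)*278) = 1/(278/5) = 5/278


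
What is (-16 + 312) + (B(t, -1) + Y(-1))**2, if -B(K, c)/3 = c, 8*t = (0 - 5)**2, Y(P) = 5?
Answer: 360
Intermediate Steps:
t = 25/8 (t = (0 - 5)**2/8 = (1/8)*(-5)**2 = (1/8)*25 = 25/8 ≈ 3.1250)
B(K, c) = -3*c
(-16 + 312) + (B(t, -1) + Y(-1))**2 = (-16 + 312) + (-3*(-1) + 5)**2 = 296 + (3 + 5)**2 = 296 + 8**2 = 296 + 64 = 360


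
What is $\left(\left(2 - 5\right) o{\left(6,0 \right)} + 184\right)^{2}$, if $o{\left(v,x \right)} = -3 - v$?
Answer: $44521$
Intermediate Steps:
$\left(\left(2 - 5\right) o{\left(6,0 \right)} + 184\right)^{2} = \left(\left(2 - 5\right) \left(-3 - 6\right) + 184\right)^{2} = \left(- 3 \left(-3 - 6\right) + 184\right)^{2} = \left(\left(-3\right) \left(-9\right) + 184\right)^{2} = \left(27 + 184\right)^{2} = 211^{2} = 44521$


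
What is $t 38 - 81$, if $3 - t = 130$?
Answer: $-4907$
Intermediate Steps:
$t = -127$ ($t = 3 - 130 = -127$)
$t 38 - 81 = \left(-127\right) 38 - 81 = -4826 - 81 = -4907$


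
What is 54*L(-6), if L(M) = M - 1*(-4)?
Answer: -108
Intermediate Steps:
L(M) = 4 + M (L(M) = M + 4 = 4 + M)
54*L(-6) = 54*(4 - 6) = 54*(-2) = -108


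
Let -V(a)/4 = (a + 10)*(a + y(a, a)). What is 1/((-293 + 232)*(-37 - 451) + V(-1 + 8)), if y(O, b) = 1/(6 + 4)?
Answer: 5/146426 ≈ 3.4147e-5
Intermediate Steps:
y(O, b) = ⅒ (y(O, b) = 1/10 = ⅒)
V(a) = -4*(10 + a)*(⅒ + a) (V(a) = -4*(a + 10)*(a + ⅒) = -4*(10 + a)*(⅒ + a))
1/((-293 + 232)*(-37 - 451) + V(-1 + 8)) = 1/((-293 + 232)*(-37 - 451) + (-4 - 4*(-1 + 8)² - 202*(-1 + 8)/5)) = 1/(-61*(-488) + (-4 - 4*7² - 202/5*7)) = 1/(29768 + (-4 - 4*49 - 1414/5)) = 1/(29768 + (-4 - 196 - 1414/5)) = 1/(29768 - 2414/5) = 1/(146426/5) = 5/146426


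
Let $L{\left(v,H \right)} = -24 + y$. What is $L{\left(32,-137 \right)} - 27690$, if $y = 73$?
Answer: $-27641$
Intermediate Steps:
$L{\left(v,H \right)} = 49$ ($L{\left(v,H \right)} = -24 + 73 = 49$)
$L{\left(32,-137 \right)} - 27690 = 49 - 27690 = -27641$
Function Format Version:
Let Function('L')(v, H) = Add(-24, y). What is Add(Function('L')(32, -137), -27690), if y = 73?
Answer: -27641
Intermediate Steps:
Function('L')(v, H) = 49 (Function('L')(v, H) = Add(-24, 73) = 49)
Add(Function('L')(32, -137), -27690) = Add(49, -27690) = -27641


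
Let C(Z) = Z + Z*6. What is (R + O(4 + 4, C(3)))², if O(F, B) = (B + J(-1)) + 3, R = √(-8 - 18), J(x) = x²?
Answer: (25 + I*√26)² ≈ 599.0 + 254.95*I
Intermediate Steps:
C(Z) = 7*Z (C(Z) = Z + 6*Z = 7*Z)
R = I*√26 (R = √(-26) = I*√26 ≈ 5.099*I)
O(F, B) = 4 + B (O(F, B) = (B + (-1)²) + 3 = (B + 1) + 3 = (1 + B) + 3 = 4 + B)
(R + O(4 + 4, C(3)))² = (I*√26 + (4 + 7*3))² = (I*√26 + (4 + 21))² = (I*√26 + 25)² = (25 + I*√26)²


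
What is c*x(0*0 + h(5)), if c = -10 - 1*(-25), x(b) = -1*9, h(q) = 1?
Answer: -135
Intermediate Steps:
x(b) = -9
c = 15 (c = -10 + 25 = 15)
c*x(0*0 + h(5)) = 15*(-9) = -135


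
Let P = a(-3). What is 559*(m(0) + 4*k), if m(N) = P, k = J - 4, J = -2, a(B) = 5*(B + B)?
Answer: -30186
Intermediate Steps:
a(B) = 10*B (a(B) = 5*(2*B) = 10*B)
P = -30 (P = 10*(-3) = -30)
k = -6 (k = -2 - 4 = -6)
m(N) = -30
559*(m(0) + 4*k) = 559*(-30 + 4*(-6)) = 559*(-30 - 24) = 559*(-54) = -30186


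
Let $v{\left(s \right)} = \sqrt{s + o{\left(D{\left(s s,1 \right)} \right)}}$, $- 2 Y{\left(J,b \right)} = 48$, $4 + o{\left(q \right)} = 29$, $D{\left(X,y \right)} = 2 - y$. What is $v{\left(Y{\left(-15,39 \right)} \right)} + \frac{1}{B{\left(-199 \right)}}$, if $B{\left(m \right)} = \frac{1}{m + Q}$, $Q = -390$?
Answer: $-588$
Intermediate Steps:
$o{\left(q \right)} = 25$ ($o{\left(q \right)} = -4 + 29 = 25$)
$Y{\left(J,b \right)} = -24$ ($Y{\left(J,b \right)} = \left(- \frac{1}{2}\right) 48 = -24$)
$B{\left(m \right)} = \frac{1}{-390 + m}$ ($B{\left(m \right)} = \frac{1}{m - 390} = \frac{1}{-390 + m}$)
$v{\left(s \right)} = \sqrt{25 + s}$ ($v{\left(s \right)} = \sqrt{s + 25} = \sqrt{25 + s}$)
$v{\left(Y{\left(-15,39 \right)} \right)} + \frac{1}{B{\left(-199 \right)}} = \sqrt{25 - 24} + \frac{1}{\frac{1}{-390 - 199}} = \sqrt{1} + \frac{1}{\frac{1}{-589}} = 1 + \frac{1}{- \frac{1}{589}} = 1 - 589 = -588$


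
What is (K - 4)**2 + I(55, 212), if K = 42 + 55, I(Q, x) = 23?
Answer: 8672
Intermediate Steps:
K = 97
(K - 4)**2 + I(55, 212) = (97 - 4)**2 + 23 = 93**2 + 23 = 8649 + 23 = 8672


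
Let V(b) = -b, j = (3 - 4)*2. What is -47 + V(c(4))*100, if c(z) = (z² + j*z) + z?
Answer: -1247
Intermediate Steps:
j = -2 (j = -1*2 = -2)
c(z) = z² - z (c(z) = (z² - 2*z) + z = z² - z)
-47 + V(c(4))*100 = -47 - 4*(-1 + 4)*100 = -47 - 4*3*100 = -47 - 1*12*100 = -47 - 12*100 = -47 - 1200 = -1247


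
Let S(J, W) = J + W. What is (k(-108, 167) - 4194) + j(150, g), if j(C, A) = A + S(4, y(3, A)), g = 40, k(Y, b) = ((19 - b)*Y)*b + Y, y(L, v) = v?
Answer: 2665110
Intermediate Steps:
k(Y, b) = Y + Y*b*(19 - b) (k(Y, b) = (Y*(19 - b))*b + Y = Y*b*(19 - b) + Y = Y + Y*b*(19 - b))
j(C, A) = 4 + 2*A (j(C, A) = A + (4 + A) = 4 + 2*A)
(k(-108, 167) - 4194) + j(150, g) = (-108*(1 - 1*167**2 + 19*167) - 4194) + (4 + 2*40) = (-108*(1 - 1*27889 + 3173) - 4194) + (4 + 80) = (-108*(1 - 27889 + 3173) - 4194) + 84 = (-108*(-24715) - 4194) + 84 = (2669220 - 4194) + 84 = 2665026 + 84 = 2665110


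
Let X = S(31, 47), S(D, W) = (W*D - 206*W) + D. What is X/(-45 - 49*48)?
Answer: 482/141 ≈ 3.4184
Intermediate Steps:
S(D, W) = D - 206*W + D*W (S(D, W) = (D*W - 206*W) + D = (-206*W + D*W) + D = D - 206*W + D*W)
X = -8194 (X = 31 - 206*47 + 31*47 = 31 - 9682 + 1457 = -8194)
X/(-45 - 49*48) = -8194/(-45 - 49*48) = -8194/(-45 - 2352) = -8194/(-2397) = -8194*(-1/2397) = 482/141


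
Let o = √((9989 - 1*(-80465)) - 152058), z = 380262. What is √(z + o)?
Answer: √(380262 + 2*I*√15401) ≈ 616.65 + 0.201*I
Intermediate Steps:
o = 2*I*√15401 (o = √((9989 + 80465) - 152058) = √(90454 - 152058) = √(-61604) = 2*I*√15401 ≈ 248.2*I)
√(z + o) = √(380262 + 2*I*√15401)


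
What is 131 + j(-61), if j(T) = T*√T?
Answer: 131 - 61*I*√61 ≈ 131.0 - 476.43*I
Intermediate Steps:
j(T) = T^(3/2)
131 + j(-61) = 131 + (-61)^(3/2) = 131 - 61*I*√61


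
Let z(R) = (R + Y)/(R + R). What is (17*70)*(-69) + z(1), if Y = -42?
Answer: -164261/2 ≈ -82131.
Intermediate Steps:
z(R) = (-42 + R)/(2*R) (z(R) = (R - 42)/(R + R) = (-42 + R)/((2*R)) = (-42 + R)*(1/(2*R)) = (-42 + R)/(2*R))
(17*70)*(-69) + z(1) = (17*70)*(-69) + (½)*(-42 + 1)/1 = 1190*(-69) + (½)*1*(-41) = -82110 - 41/2 = -164261/2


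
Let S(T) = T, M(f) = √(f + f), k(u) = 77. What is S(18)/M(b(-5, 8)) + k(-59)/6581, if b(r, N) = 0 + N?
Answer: 59383/13162 ≈ 4.5117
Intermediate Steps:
b(r, N) = N
M(f) = √2*√f (M(f) = √(2*f) = √2*√f)
S(18)/M(b(-5, 8)) + k(-59)/6581 = 18/((√2*√8)) + 77/6581 = 18/((√2*(2*√2))) + 77*(1/6581) = 18/4 + 77/6581 = 18*(¼) + 77/6581 = 9/2 + 77/6581 = 59383/13162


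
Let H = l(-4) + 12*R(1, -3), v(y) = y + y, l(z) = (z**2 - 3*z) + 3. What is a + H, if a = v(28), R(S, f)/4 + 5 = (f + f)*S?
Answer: -441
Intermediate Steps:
R(S, f) = -20 + 8*S*f (R(S, f) = -20 + 4*((f + f)*S) = -20 + 4*((2*f)*S) = -20 + 4*(2*S*f) = -20 + 8*S*f)
l(z) = 3 + z**2 - 3*z
v(y) = 2*y
a = 56 (a = 2*28 = 56)
H = -497 (H = (3 + (-4)**2 - 3*(-4)) + 12*(-20 + 8*1*(-3)) = (3 + 16 + 12) + 12*(-20 - 24) = 31 + 12*(-44) = 31 - 528 = -497)
a + H = 56 - 497 = -441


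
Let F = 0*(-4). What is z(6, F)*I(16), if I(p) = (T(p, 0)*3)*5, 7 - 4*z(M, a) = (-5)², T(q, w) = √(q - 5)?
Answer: -135*√11/2 ≈ -223.87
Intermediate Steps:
F = 0
T(q, w) = √(-5 + q)
z(M, a) = -9/2 (z(M, a) = 7/4 - ¼*(-5)² = 7/4 - ¼*25 = 7/4 - 25/4 = -9/2)
I(p) = 15*√(-5 + p) (I(p) = (√(-5 + p)*3)*5 = (3*√(-5 + p))*5 = 15*√(-5 + p))
z(6, F)*I(16) = -135*√(-5 + 16)/2 = -135*√11/2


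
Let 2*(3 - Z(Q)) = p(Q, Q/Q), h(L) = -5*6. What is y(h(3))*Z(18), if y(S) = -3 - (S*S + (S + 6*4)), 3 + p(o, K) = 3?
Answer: -2691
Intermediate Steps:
h(L) = -30
p(o, K) = 0 (p(o, K) = -3 + 3 = 0)
Z(Q) = 3 (Z(Q) = 3 - ½*0 = 3 + 0 = 3)
y(S) = -27 - S - S² (y(S) = -3 - (S² + (S + 24)) = -3 - (S² + (24 + S)) = -3 - (24 + S + S²) = -3 + (-24 - S - S²) = -27 - S - S²)
y(h(3))*Z(18) = (-27 - 1*(-30) - 1*(-30)²)*3 = (-27 + 30 - 1*900)*3 = (-27 + 30 - 900)*3 = -897*3 = -2691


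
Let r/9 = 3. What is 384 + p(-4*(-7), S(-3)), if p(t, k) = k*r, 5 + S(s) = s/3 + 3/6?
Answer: 471/2 ≈ 235.50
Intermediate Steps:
r = 27 (r = 9*3 = 27)
S(s) = -9/2 + s/3 (S(s) = -5 + (s/3 + 3/6) = -5 + (s*(⅓) + 3*(⅙)) = -5 + (s/3 + ½) = -5 + (½ + s/3) = -9/2 + s/3)
p(t, k) = 27*k (p(t, k) = k*27 = 27*k)
384 + p(-4*(-7), S(-3)) = 384 + 27*(-9/2 + (⅓)*(-3)) = 384 + 27*(-9/2 - 1) = 384 + 27*(-11/2) = 384 - 297/2 = 471/2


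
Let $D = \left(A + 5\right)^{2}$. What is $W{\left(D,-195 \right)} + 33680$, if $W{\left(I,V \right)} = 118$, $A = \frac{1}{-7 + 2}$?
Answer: $33798$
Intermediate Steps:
$A = - \frac{1}{5}$ ($A = \frac{1}{-5} = - \frac{1}{5} \approx -0.2$)
$D = \frac{576}{25}$ ($D = \left(- \frac{1}{5} + 5\right)^{2} = \left(\frac{24}{5}\right)^{2} = \frac{576}{25} \approx 23.04$)
$W{\left(D,-195 \right)} + 33680 = 118 + 33680 = 33798$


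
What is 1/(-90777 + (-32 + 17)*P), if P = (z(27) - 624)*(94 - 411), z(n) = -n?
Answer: -1/3186282 ≈ -3.1385e-7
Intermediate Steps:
P = 206367 (P = (-1*27 - 624)*(94 - 411) = (-27 - 624)*(-317) = -651*(-317) = 206367)
1/(-90777 + (-32 + 17)*P) = 1/(-90777 + (-32 + 17)*206367) = 1/(-90777 - 15*206367) = 1/(-90777 - 3095505) = 1/(-3186282) = -1/3186282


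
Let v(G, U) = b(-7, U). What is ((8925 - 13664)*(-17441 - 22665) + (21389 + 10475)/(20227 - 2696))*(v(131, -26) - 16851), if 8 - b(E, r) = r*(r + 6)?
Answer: -57853217516452134/17531 ≈ -3.3001e+12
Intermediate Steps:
b(E, r) = 8 - r*(6 + r) (b(E, r) = 8 - r*(r + 6) = 8 - r*(6 + r))
v(G, U) = 8 - U² - 6*U
((8925 - 13664)*(-17441 - 22665) + (21389 + 10475)/(20227 - 2696))*(v(131, -26) - 16851) = ((8925 - 13664)*(-17441 - 22665) + (21389 + 10475)/(20227 - 2696))*((8 - 1*(-26)² - 6*(-26)) - 16851) = (-4739*(-40106) + 31864/17531)*((8 - 1*676 + 156) - 16851) = (190062334 + 31864*(1/17531))*((8 - 676 + 156) - 16851) = (190062334 + 31864/17531)*(-512 - 16851) = (3331982809218/17531)*(-17363) = -57853217516452134/17531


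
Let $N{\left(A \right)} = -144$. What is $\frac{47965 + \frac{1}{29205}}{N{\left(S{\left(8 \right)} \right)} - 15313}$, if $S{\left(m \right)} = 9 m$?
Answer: $- \frac{1400817826}{451421685} \approx -3.1031$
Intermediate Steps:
$\frac{47965 + \frac{1}{29205}}{N{\left(S{\left(8 \right)} \right)} - 15313} = \frac{47965 + \frac{1}{29205}}{-144 - 15313} = \frac{47965 + \frac{1}{29205}}{-15457} = \frac{1400817826}{29205} \left(- \frac{1}{15457}\right) = - \frac{1400817826}{451421685}$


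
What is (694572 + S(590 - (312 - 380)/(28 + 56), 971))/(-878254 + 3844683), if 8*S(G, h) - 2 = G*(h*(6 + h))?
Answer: 11886799607/498360072 ≈ 23.852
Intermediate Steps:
S(G, h) = ¼ + G*h*(6 + h)/8 (S(G, h) = ¼ + (G*(h*(6 + h)))/8 = ¼ + (G*h*(6 + h))/8 = ¼ + G*h*(6 + h)/8)
(694572 + S(590 - (312 - 380)/(28 + 56), 971))/(-878254 + 3844683) = (694572 + (¼ + (⅛)*(590 - (312 - 380)/(28 + 56))*971² + (¾)*(590 - (312 - 380)/(28 + 56))*971))/(-878254 + 3844683) = (694572 + (¼ + (⅛)*(590 - (-68)/84)*942841 + (¾)*(590 - (-68)/84)*971))/2966429 = (694572 + (¼ + (⅛)*(590 - (-68)/84)*942841 + (¾)*(590 - (-68)/84)*971))*(1/2966429) = (694572 + (¼ + (⅛)*(590 - 1*(-17/21))*942841 + (¾)*(590 - 1*(-17/21))*971))*(1/2966429) = (694572 + (¼ + (⅛)*(590 + 17/21)*942841 + (¾)*(590 + 17/21)*971))*(1/2966429) = (694572 + (¼ + (⅛)*(12407/21)*942841 + (¾)*(12407/21)*971))*(1/2966429) = (694572 + (¼ + 11697828287/168 + 12047197/28))*(1/2966429) = (694572 + 11770111511/168)*(1/2966429) = (11886799607/168)*(1/2966429) = 11886799607/498360072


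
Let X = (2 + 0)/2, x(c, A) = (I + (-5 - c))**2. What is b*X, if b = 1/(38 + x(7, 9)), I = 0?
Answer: 1/182 ≈ 0.0054945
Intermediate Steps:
x(c, A) = (-5 - c)**2 (x(c, A) = (0 + (-5 - c))**2 = (-5 - c)**2)
X = 1 (X = (1/2)*2 = 1)
b = 1/182 (b = 1/(38 + (5 + 7)**2) = 1/(38 + 12**2) = 1/(38 + 144) = 1/182 ≈ 0.0054945)
b*X = (1/182)*1 = 1/182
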